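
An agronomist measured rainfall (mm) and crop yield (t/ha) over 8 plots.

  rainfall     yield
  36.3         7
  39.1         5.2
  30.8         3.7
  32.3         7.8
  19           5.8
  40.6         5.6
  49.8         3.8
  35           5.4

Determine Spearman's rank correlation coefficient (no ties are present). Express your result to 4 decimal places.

-0.2381

Rank rainfall: 5, 6, 2, 3, 1, 7, 8, 4
Rank yield: 7, 3, 1, 8, 6, 5, 2, 4
d = rank(rainfall) − rank(yield): -2, 3, 1, -5, -5, 2, 6, 0; Σd² = 104
ρ = 1 − 6Σd² / [n(n²−1)] = 1 − 6×104 / (8×63) = 1 − 624/504 ≈ -0.2381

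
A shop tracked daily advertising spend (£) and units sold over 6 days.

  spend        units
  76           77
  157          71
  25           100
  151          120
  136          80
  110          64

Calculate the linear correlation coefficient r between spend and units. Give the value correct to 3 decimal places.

n = 6, Σx = 655, Σy = 512, Σx² = 84447, Σy² = 45866, Σxy = 55539
nΣxy − ΣxΣy = 333234 − 335360 = -2126
nΣx² − (Σx)² = 506682 − 429025 = 77657; nΣy² − (Σy)² = 275196 − 262144 = 13052
r = -2126 / √(77657 × 13052) = -2126 / 31836.7581 ≈ -0.067

-0.067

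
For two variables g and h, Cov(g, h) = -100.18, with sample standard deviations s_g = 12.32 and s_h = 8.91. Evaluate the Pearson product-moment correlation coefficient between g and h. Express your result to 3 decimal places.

r = Cov(g,h) / (s_g · s_h) = -100.18 / (12.32 × 8.91)
  = -100.18 / 109.7712 ≈ -0.913

-0.913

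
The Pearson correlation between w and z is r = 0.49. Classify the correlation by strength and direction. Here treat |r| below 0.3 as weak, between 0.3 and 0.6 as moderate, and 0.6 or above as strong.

moderate positive

r = 0.49 > 0 so the relationship is positive.
|r| = 0.49, which falls in the moderate range.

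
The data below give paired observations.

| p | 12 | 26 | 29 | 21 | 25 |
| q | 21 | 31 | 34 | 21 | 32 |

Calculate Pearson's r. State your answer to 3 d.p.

0.866

n = 5, Σp = 113, Σq = 139, Σp² = 2727, Σq² = 4023, Σpq = 3285
nΣpq − ΣpΣq = 16425 − 15707 = 718
nΣp² − (Σp)² = 13635 − 12769 = 866; nΣq² − (Σq)² = 20115 − 19321 = 794
r = 718 / √(866 × 794) = 718 / 829.2189 ≈ 0.866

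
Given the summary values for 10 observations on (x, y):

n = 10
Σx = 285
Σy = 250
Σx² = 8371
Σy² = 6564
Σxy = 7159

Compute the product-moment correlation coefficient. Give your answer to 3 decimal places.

r = (nΣxy − ΣxΣy) / √[(nΣx² − (Σx)²)(nΣy² − (Σy)²)]
Numerator: 10×7159 − 285×250 = 340
Denominator: √[(83710 − 81225)(65640 − 62500)] = √[2485 × 3140] = 2793.3671
r = 340 / 2793.3671 ≈ 0.122

0.122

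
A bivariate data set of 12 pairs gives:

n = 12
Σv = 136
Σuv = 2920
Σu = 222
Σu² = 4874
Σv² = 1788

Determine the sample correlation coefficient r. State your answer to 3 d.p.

r = (nΣuv − ΣuΣv) / √[(nΣu² − (Σu)²)(nΣv² − (Σv)²)]
Numerator: 12×2920 − 222×136 = 4848
Denominator: √[(58488 − 49284)(21456 − 18496)] = √[9204 × 2960] = 5219.5632
r = 4848 / 5219.5632 ≈ 0.929

0.929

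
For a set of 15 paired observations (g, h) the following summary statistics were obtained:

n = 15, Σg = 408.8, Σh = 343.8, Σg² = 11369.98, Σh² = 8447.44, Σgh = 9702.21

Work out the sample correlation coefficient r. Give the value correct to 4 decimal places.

r = (nΣgh − ΣgΣh) / √[(nΣg² − (Σg)²)(nΣh² − (Σh)²)]
Numerator: 15×9702.21 − 408.8×343.8 = 4987.71
Denominator: √[(170549.7 − 167117.44)(126711.6 − 118198.44)] = √[3432.26 × 8513.16] = 5405.4952
r = 4987.71 / 5405.4952 ≈ 0.9227

0.9227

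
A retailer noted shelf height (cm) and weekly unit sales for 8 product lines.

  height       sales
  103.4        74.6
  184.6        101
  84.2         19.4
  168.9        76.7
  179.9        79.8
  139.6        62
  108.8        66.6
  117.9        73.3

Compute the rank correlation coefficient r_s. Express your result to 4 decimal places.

0.7857

Rank height: 2, 8, 1, 6, 7, 5, 3, 4
Rank sales: 5, 8, 1, 6, 7, 2, 3, 4
d = rank(height) − rank(sales): -3, 0, 0, 0, 0, 3, 0, 0; Σd² = 18
ρ = 1 − 6Σd² / [n(n²−1)] = 1 − 6×18 / (8×63) = 1 − 108/504 ≈ 0.7857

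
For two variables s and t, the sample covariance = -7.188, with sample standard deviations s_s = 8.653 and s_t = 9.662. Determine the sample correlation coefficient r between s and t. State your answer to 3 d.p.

-0.086

r = Cov(s,t) / (s_s · s_t) = -7.188 / (8.653 × 9.662)
  = -7.188 / 83.6053 ≈ -0.086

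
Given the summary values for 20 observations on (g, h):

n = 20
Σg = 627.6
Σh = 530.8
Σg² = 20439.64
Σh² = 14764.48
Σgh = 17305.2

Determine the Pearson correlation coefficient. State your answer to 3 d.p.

r = (nΣgh − ΣgΣh) / √[(nΣg² − (Σg)²)(nΣh² − (Σh)²)]
Numerator: 20×17305.2 − 627.6×530.8 = 12973.92
Denominator: √[(408792.8 − 393881.76)(295289.6 − 281748.64)] = √[14911.04 × 13540.96] = 14209.4967
r = 12973.92 / 14209.4967 ≈ 0.913

0.913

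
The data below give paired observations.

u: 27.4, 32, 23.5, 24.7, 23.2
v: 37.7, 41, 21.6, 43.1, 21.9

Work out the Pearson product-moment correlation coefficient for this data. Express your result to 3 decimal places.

0.657

n = 5, Σu = 130.8, Σv = 165.3, Σu² = 3475.34, Σv² = 5906.07, Σuv = 4425.23
nΣuv − ΣuΣv = 22126.15 − 21621.24 = 504.91
nΣu² − (Σu)² = 17376.7 − 17108.64 = 268.06; nΣv² − (Σv)² = 29530.35 − 27324.09 = 2206.26
r = 504.91 / √(268.06 × 2206.26) = 504.91 / 769.0319 ≈ 0.657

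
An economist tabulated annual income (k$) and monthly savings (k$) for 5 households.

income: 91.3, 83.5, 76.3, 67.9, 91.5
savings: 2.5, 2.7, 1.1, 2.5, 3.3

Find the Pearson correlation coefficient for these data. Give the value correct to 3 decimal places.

n = 5, Σx = 410.5, Σy = 12.1, Σx² = 34112.29, Σy² = 31.89, Σxy = 1009.33
nΣxy − ΣxΣy = 5046.65 − 4967.05 = 79.6
nΣx² − (Σx)² = 170561.45 − 168510.25 = 2051.2; nΣy² − (Σy)² = 159.45 − 146.41 = 13.04
r = 79.6 / √(2051.2 × 13.04) = 79.6 / 163.5471 ≈ 0.487

0.487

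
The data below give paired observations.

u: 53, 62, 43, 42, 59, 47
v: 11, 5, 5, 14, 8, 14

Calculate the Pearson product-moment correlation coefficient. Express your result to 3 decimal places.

-0.468

n = 6, Σu = 306, Σv = 57, Σu² = 15956, Σv² = 627, Σuv = 2826
nΣuv − ΣuΣv = 16956 − 17442 = -486
nΣu² − (Σu)² = 95736 − 93636 = 2100; nΣv² − (Σv)² = 3762 − 3249 = 513
r = -486 / √(2100 × 513) = -486 / 1037.9306 ≈ -0.468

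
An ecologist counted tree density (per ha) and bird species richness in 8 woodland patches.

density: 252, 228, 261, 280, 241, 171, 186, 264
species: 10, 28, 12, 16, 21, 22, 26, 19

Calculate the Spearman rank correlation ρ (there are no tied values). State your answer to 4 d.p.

Rank density: 5, 3, 6, 8, 4, 1, 2, 7
Rank species: 1, 8, 2, 3, 5, 6, 7, 4
d = rank(density) − rank(species): 4, -5, 4, 5, -1, -5, -5, 3; Σd² = 142
ρ = 1 − 6Σd² / [n(n²−1)] = 1 − 6×142 / (8×63) = 1 − 852/504 ≈ -0.6905

-0.6905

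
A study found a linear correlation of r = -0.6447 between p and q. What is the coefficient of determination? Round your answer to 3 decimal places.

r² = (-0.6447)² = 0.416

0.416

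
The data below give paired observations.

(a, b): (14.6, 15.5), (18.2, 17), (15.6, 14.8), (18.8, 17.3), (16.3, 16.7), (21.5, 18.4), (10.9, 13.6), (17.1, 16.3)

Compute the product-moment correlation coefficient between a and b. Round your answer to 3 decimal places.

0.957

n = 8, Σa = 133, Σb = 129.6, Σa² = 2280.36, Σb² = 2115.68, Σab = 2186.6
nΣab − ΣaΣb = 17492.8 − 17236.8 = 256
nΣa² − (Σa)² = 18242.88 − 17689 = 553.88; nΣb² − (Σb)² = 16925.44 − 16796.16 = 129.28
r = 256 / √(553.88 × 129.28) = 256 / 267.5922 ≈ 0.957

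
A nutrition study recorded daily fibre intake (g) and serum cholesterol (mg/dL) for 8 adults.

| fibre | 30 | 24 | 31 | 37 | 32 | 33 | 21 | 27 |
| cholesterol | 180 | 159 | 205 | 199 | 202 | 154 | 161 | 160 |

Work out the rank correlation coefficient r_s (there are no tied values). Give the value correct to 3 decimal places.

Rank fibre: 4, 2, 5, 8, 6, 7, 1, 3
Rank cholesterol: 5, 2, 8, 6, 7, 1, 4, 3
d = rank(fibre) − rank(cholesterol): -1, 0, -3, 2, -1, 6, -3, 0; Σd² = 60
ρ = 1 − 6Σd² / [n(n²−1)] = 1 − 6×60 / (8×63) = 1 − 360/504 ≈ 0.286

0.286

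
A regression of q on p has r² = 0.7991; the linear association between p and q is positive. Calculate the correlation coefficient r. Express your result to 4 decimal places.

|r| = √0.7991 = 0.8939
The association is positive, so r = 0.8939.

0.8939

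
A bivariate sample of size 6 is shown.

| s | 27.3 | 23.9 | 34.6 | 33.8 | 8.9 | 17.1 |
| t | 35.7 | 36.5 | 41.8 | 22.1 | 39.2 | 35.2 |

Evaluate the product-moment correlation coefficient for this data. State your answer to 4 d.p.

-0.3450

n = 6, Σs = 145.6, Σt = 210.5, Σs² = 4027.72, Σt² = 7618.07, Σst = 4991.02
nΣst − ΣsΣt = 29946.12 − 30648.8 = -702.68
nΣs² − (Σs)² = 24166.32 − 21199.36 = 2966.96; nΣt² − (Σt)² = 45708.42 − 44310.25 = 1398.17
r = -702.68 / √(2966.96 × 1398.17) = -702.68 / 2036.7411 ≈ -0.3450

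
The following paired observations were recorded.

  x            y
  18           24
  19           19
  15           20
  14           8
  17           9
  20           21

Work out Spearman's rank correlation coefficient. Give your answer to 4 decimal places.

0.6000

Rank x: 4, 5, 2, 1, 3, 6
Rank y: 6, 3, 4, 1, 2, 5
d = rank(x) − rank(y): -2, 2, -2, 0, 1, 1; Σd² = 14
ρ = 1 − 6Σd² / [n(n²−1)] = 1 − 6×14 / (6×35) = 1 − 84/210 ≈ 0.6000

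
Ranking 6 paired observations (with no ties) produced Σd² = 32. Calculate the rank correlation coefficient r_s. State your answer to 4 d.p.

0.0857

ρ = 1 − 6Σd² / [n(n²−1)] = 1 − 6×32 / (6×35)
  = 1 − 192/210 = 1 − 0.91429 ≈ 0.0857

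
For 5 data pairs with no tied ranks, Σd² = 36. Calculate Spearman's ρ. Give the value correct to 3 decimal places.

-0.800

ρ = 1 − 6Σd² / [n(n²−1)] = 1 − 6×36 / (5×24)
  = 1 − 216/120 = 1 − 1.8000 ≈ -0.800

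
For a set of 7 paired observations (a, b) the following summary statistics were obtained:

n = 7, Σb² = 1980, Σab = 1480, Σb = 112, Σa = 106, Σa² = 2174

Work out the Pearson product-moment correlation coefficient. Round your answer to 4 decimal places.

-0.6605

r = (nΣab − ΣaΣb) / √[(nΣa² − (Σa)²)(nΣb² − (Σb)²)]
Numerator: 7×1480 − 106×112 = -1512
Denominator: √[(15218 − 11236)(13860 − 12544)] = √[3982 × 1316] = 2289.1728
r = -1512 / 2289.1728 ≈ -0.6605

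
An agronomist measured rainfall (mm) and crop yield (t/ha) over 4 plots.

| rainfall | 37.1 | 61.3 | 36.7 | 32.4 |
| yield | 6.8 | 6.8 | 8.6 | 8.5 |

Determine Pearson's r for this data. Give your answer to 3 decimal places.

n = 4, Σx = 167.5, Σy = 30.7, Σx² = 7530.75, Σy² = 238.69, Σxy = 1260.14
nΣxy − ΣxΣy = 5040.56 − 5142.25 = -101.69
nΣx² − (Σx)² = 30123 − 28056.25 = 2066.75; nΣy² − (Σy)² = 954.76 − 942.49 = 12.27
r = -101.69 / √(2066.75 × 12.27) = -101.69 / 159.2452 ≈ -0.639

-0.639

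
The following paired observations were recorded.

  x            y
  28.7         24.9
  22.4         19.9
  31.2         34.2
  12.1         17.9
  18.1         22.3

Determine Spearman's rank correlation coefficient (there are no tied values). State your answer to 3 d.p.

0.900

Rank x: 4, 3, 5, 1, 2
Rank y: 4, 2, 5, 1, 3
d = rank(x) − rank(y): 0, 1, 0, 0, -1; Σd² = 2
ρ = 1 − 6Σd² / [n(n²−1)] = 1 − 6×2 / (5×24) = 1 − 12/120 ≈ 0.900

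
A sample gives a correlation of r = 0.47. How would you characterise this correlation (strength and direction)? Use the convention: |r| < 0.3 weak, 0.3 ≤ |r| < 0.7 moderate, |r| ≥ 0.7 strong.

moderate positive

r = 0.47 > 0 so the relationship is positive.
|r| = 0.47, which falls in the moderate range.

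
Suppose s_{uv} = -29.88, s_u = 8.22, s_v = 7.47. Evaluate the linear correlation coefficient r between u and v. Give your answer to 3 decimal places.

-0.487

r = Cov(u,v) / (s_u · s_v) = -29.88 / (8.22 × 7.47)
  = -29.88 / 61.4034 ≈ -0.487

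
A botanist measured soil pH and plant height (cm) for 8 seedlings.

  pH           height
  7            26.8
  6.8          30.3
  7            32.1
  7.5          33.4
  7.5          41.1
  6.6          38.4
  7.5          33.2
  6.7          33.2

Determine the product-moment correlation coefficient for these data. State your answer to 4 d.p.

n = 8, Σx = 56.6, Σy = 268.5, Σx² = 401.44, Σy² = 9150.55, Σxy = 1901.97
nΣxy − ΣxΣy = 15215.76 − 15197.1 = 18.66
nΣx² − (Σx)² = 3211.52 − 3203.56 = 7.96; nΣy² − (Σy)² = 73204.4 − 72092.25 = 1112.15
r = 18.66 / √(7.96 × 1112.15) = 18.66 / 94.0889 ≈ 0.1983

0.1983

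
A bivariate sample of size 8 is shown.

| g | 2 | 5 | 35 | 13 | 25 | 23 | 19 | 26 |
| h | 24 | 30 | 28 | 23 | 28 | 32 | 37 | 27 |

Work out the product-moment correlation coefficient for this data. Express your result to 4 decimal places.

n = 8, Σg = 148, Σh = 229, Σg² = 3614, Σh² = 6695, Σgh = 4318
nΣgh − ΣgΣh = 34544 − 33892 = 652
nΣg² − (Σg)² = 28912 − 21904 = 7008; nΣh² − (Σh)² = 53560 − 52441 = 1119
r = 652 / √(7008 × 1119) = 652 / 2800.3485 ≈ 0.2328

0.2328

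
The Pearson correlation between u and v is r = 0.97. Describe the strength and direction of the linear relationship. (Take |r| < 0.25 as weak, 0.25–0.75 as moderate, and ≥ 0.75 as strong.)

strong positive

r = 0.97 > 0 so the relationship is positive.
|r| = 0.97, which falls in the strong range.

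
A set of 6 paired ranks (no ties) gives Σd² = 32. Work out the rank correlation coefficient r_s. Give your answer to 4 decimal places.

0.0857

ρ = 1 − 6Σd² / [n(n²−1)] = 1 − 6×32 / (6×35)
  = 1 − 192/210 = 1 − 0.91429 ≈ 0.0857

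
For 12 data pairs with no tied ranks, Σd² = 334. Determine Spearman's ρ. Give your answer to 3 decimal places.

ρ = 1 − 6Σd² / [n(n²−1)] = 1 − 6×334 / (12×143)
  = 1 − 2004/1716 = 1 − 1.1678 ≈ -0.168

-0.168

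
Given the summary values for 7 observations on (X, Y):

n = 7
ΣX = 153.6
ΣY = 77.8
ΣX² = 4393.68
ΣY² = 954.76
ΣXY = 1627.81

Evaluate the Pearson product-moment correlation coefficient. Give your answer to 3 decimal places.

-0.261

r = (nΣXY − ΣXΣY) / √[(nΣX² − (ΣX)²)(nΣY² − (ΣY)²)]
Numerator: 7×1627.81 − 153.6×77.8 = -555.41
Denominator: √[(30755.76 − 23592.96)(6683.32 − 6052.84)] = √[7162.8 × 630.48] = 2125.0887
r = -555.41 / 2125.0887 ≈ -0.261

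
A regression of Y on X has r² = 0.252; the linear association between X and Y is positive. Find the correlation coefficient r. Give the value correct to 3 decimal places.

0.502

|r| = √0.252 = 0.502
The association is positive, so r = 0.502.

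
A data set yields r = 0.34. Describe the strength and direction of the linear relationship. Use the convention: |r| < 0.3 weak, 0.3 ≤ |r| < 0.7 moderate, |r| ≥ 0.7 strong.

r = 0.34 > 0 so the relationship is positive.
|r| = 0.34, which falls in the moderate range.

moderate positive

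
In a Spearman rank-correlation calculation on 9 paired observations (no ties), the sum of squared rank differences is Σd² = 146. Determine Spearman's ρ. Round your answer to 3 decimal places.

-0.217

ρ = 1 − 6Σd² / [n(n²−1)] = 1 − 6×146 / (9×80)
  = 1 − 876/720 = 1 − 1.2167 ≈ -0.217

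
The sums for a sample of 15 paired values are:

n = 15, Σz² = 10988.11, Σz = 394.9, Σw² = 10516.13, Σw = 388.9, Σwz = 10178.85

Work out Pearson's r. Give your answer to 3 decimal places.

-0.118

r = (nΣwz − ΣwΣz) / √[(nΣw² − (Σw)²)(nΣz² − (Σz)²)]
Numerator: 15×10178.85 − 388.9×394.9 = -893.86
Denominator: √[(157741.95 − 151243.21)(164821.65 − 155946.01)] = √[6498.74 × 8875.64] = 7594.7664
r = -893.86 / 7594.7664 ≈ -0.118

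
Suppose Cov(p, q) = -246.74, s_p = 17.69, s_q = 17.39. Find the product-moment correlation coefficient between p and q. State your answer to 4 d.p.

r = Cov(p,q) / (s_p · s_q) = -246.74 / (17.69 × 17.39)
  = -246.74 / 307.6291 ≈ -0.8021

-0.8021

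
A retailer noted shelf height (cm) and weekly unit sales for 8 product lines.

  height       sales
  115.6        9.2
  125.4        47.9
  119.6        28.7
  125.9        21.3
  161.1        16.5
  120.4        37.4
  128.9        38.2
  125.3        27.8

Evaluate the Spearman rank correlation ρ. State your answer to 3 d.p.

0.143

Rank height: 1, 5, 2, 6, 8, 3, 7, 4
Rank sales: 1, 8, 5, 3, 2, 6, 7, 4
d = rank(height) − rank(sales): 0, -3, -3, 3, 6, -3, 0, 0; Σd² = 72
ρ = 1 − 6Σd² / [n(n²−1)] = 1 − 6×72 / (8×63) = 1 − 432/504 ≈ 0.143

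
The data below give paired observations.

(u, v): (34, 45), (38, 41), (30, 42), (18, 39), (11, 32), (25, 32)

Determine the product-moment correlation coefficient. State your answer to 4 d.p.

n = 6, Σu = 156, Σv = 231, Σu² = 4570, Σv² = 9039, Σuv = 6202
nΣuv − ΣuΣv = 37212 − 36036 = 1176
nΣu² − (Σu)² = 27420 − 24336 = 3084; nΣv² − (Σv)² = 54234 − 53361 = 873
r = 1176 / √(3084 × 873) = 1176 / 1640.8327 ≈ 0.7167

0.7167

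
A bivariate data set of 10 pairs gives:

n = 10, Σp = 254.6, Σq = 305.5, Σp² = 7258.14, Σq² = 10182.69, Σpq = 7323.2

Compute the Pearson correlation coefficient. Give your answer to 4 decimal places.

-0.5601

r = (nΣpq − ΣpΣq) / √[(nΣp² − (Σp)²)(nΣq² − (Σq)²)]
Numerator: 10×7323.2 − 254.6×305.5 = -4548.3
Denominator: √[(72581.4 − 64821.16)(101826.9 − 93330.25)] = √[7760.24 × 8496.65] = 8120.1012
r = -4548.3 / 8120.1012 ≈ -0.5601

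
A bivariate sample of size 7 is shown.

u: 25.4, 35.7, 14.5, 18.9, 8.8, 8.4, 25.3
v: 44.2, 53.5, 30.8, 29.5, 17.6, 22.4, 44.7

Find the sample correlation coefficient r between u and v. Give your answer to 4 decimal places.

0.9728

n = 7, Σu = 137, Σv = 242.7, Σu² = 3275.2, Σv² = 9444.39, Σuv = 5510.73
nΣuv − ΣuΣv = 38575.11 − 33249.9 = 5325.21
nΣu² − (Σu)² = 22926.4 − 18769 = 4157.4; nΣv² − (Σv)² = 66110.73 − 58903.29 = 7207.44
r = 5325.21 / √(4157.4 × 7207.44) = 5325.21 / 5473.9575 ≈ 0.9728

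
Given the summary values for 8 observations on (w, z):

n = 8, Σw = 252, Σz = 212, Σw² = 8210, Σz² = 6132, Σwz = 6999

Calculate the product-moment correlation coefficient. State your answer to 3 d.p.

0.858

r = (nΣwz − ΣwΣz) / √[(nΣw² − (Σw)²)(nΣz² − (Σz)²)]
Numerator: 8×6999 − 252×212 = 2568
Denominator: √[(65680 − 63504)(49056 − 44944)] = √[2176 × 4112] = 2991.2726
r = 2568 / 2991.2726 ≈ 0.858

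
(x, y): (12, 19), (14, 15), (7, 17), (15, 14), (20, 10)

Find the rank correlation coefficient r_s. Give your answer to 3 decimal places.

Rank x: 2, 3, 1, 4, 5
Rank y: 5, 3, 4, 2, 1
d = rank(x) − rank(y): -3, 0, -3, 2, 4; Σd² = 38
ρ = 1 − 6Σd² / [n(n²−1)] = 1 − 6×38 / (5×24) = 1 − 228/120 ≈ -0.900

-0.900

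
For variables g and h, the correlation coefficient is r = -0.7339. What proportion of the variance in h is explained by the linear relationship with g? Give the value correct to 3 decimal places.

0.539

r² = (-0.7339)² = 0.539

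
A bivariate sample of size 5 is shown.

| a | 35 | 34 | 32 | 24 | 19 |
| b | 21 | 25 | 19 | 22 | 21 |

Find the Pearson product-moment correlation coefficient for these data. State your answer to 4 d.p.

0.1570

n = 5, Σa = 144, Σb = 108, Σa² = 4342, Σb² = 2352, Σab = 3120
nΣab − ΣaΣb = 15600 − 15552 = 48
nΣa² − (Σa)² = 21710 − 20736 = 974; nΣb² − (Σb)² = 11760 − 11664 = 96
r = 48 / √(974 × 96) = 48 / 305.7842 ≈ 0.1570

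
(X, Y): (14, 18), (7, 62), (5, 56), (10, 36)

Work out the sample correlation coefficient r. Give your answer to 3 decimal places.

-0.943

n = 4, ΣX = 36, ΣY = 172, ΣX² = 370, ΣY² = 8600, ΣXY = 1326
nΣXY − ΣXΣY = 5304 − 6192 = -888
nΣX² − (ΣX)² = 1480 − 1296 = 184; nΣY² − (ΣY)² = 34400 − 29584 = 4816
r = -888 / √(184 × 4816) = -888 / 941.3522 ≈ -0.943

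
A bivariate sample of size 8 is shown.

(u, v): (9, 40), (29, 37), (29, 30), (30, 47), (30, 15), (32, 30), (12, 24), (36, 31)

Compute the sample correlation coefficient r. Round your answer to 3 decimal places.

-0.067

n = 8, Σu = 207, Σv = 254, Σu² = 6027, Σv² = 8740, Σuv = 6527
nΣuv − ΣuΣv = 52216 − 52578 = -362
nΣu² − (Σu)² = 48216 − 42849 = 5367; nΣv² − (Σv)² = 69920 − 64516 = 5404
r = -362 / √(5367 × 5404) = -362 / 5385.4682 ≈ -0.067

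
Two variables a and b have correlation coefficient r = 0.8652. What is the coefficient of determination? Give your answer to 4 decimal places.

r² = (0.8652)² = 0.7486

0.7486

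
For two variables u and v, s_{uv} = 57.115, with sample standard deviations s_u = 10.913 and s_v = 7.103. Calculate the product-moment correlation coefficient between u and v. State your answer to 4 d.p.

r = Cov(u,v) / (s_u · s_v) = 57.115 / (10.913 × 7.103)
  = 57.115 / 77.5150 ≈ 0.7368

0.7368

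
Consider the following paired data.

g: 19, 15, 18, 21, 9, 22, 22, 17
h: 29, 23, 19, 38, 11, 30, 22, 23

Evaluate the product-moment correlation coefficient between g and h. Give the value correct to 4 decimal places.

0.7491

n = 8, Σg = 143, Σh = 195, Σg² = 2689, Σh² = 5209, Σgh = 3670
nΣgh − ΣgΣh = 29360 − 27885 = 1475
nΣg² − (Σg)² = 21512 − 20449 = 1063; nΣh² − (Σh)² = 41672 − 38025 = 3647
r = 1475 / √(1063 × 3647) = 1475 / 1968.9492 ≈ 0.7491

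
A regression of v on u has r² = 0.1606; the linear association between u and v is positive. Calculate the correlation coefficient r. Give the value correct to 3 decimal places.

0.401

|r| = √0.1606 = 0.401
The association is positive, so r = 0.401.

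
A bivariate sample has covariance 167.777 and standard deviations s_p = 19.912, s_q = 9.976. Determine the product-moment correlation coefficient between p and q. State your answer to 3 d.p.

r = Cov(p,q) / (s_p · s_q) = 167.777 / (19.912 × 9.976)
  = 167.777 / 198.6421 ≈ 0.845

0.845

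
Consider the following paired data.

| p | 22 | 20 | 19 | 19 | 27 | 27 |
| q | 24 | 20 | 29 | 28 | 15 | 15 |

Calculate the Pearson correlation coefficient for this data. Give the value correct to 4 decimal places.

n = 6, Σp = 134, Σq = 131, Σp² = 3064, Σq² = 3051, Σpq = 2821
nΣpq − ΣpΣq = 16926 − 17554 = -628
nΣp² − (Σp)² = 18384 − 17956 = 428; nΣq² − (Σq)² = 18306 − 17161 = 1145
r = -628 / √(428 × 1145) = -628 / 700.0429 ≈ -0.8971

-0.8971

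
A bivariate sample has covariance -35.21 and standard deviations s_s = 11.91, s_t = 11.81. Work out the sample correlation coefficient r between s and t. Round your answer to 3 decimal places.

r = Cov(s,t) / (s_s · s_t) = -35.21 / (11.91 × 11.81)
  = -35.21 / 140.6571 ≈ -0.250

-0.250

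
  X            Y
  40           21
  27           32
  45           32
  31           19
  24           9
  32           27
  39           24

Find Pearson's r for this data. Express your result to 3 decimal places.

0.470

n = 7, ΣX = 238, ΣY = 164, ΣX² = 8436, ΣY² = 4236, ΣXY = 5749
nΣXY − ΣXΣY = 40243 − 39032 = 1211
nΣX² − (ΣX)² = 59052 − 56644 = 2408; nΣY² − (ΣY)² = 29652 − 26896 = 2756
r = 1211 / √(2408 × 2756) = 1211 / 2576.1304 ≈ 0.470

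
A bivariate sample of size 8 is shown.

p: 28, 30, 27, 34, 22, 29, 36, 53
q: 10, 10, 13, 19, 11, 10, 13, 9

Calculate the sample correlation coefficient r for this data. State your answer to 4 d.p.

-0.1022

n = 8, Σp = 259, Σq = 95, Σp² = 8999, Σq² = 1201, Σpq = 3054
nΣpq − ΣpΣq = 24432 − 24605 = -173
nΣp² − (Σp)² = 71992 − 67081 = 4911; nΣq² − (Σq)² = 9608 − 9025 = 583
r = -173 / √(4911 × 583) = -173 / 1692.0736 ≈ -0.1022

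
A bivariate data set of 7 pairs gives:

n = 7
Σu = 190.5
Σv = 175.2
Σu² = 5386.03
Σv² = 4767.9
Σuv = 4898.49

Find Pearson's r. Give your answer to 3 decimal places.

0.470

r = (nΣuv − ΣuΣv) / √[(nΣu² − (Σu)²)(nΣv² − (Σv)²)]
Numerator: 7×4898.49 − 190.5×175.2 = 913.83
Denominator: √[(37702.21 − 36290.25)(33375.3 − 30695.04)] = √[1411.96 × 2680.26] = 1945.3586
r = 913.83 / 1945.3586 ≈ 0.470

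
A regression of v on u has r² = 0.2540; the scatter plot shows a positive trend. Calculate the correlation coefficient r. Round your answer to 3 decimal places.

|r| = √0.2540 = 0.504
The association is positive, so r = 0.504.

0.504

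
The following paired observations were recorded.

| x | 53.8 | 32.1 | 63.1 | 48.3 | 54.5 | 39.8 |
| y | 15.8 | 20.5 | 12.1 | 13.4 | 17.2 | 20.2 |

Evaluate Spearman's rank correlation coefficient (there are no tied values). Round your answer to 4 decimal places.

-0.7714

Rank x: 4, 1, 6, 3, 5, 2
Rank y: 3, 6, 1, 2, 4, 5
d = rank(x) − rank(y): 1, -5, 5, 1, 1, -3; Σd² = 62
ρ = 1 − 6Σd² / [n(n²−1)] = 1 − 6×62 / (6×35) = 1 − 372/210 ≈ -0.7714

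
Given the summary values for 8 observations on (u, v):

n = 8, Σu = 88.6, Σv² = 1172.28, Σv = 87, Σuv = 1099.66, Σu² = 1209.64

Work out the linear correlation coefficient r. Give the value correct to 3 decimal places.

r = (nΣuv − ΣuΣv) / √[(nΣu² − (Σu)²)(nΣv² − (Σv)²)]
Numerator: 8×1099.66 − 88.6×87 = 1089.08
Denominator: √[(9677.12 − 7849.96)(9378.24 − 7569)] = √[1827.16 × 1809.24] = 1818.1779
r = 1089.08 / 1818.1779 ≈ 0.599

0.599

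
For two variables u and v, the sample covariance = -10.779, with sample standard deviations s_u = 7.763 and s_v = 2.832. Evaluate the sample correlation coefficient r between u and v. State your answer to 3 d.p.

-0.490

r = Cov(u,v) / (s_u · s_v) = -10.779 / (7.763 × 2.832)
  = -10.779 / 21.9848 ≈ -0.490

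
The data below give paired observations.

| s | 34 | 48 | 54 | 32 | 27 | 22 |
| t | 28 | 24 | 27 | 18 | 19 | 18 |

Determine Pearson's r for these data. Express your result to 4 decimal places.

n = 6, Σs = 217, Σt = 134, Σs² = 8613, Σt² = 3098, Σst = 5047
nΣst − ΣsΣt = 30282 − 29078 = 1204
nΣs² − (Σs)² = 51678 − 47089 = 4589; nΣt² − (Σt)² = 18588 − 17956 = 632
r = 1204 / √(4589 × 632) = 1204 / 1703.0115 ≈ 0.7070

0.7070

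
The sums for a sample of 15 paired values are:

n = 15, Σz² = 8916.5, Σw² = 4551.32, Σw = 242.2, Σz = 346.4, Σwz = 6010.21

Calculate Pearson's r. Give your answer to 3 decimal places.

0.544

r = (nΣwz − ΣwΣz) / √[(nΣw² − (Σw)²)(nΣz² − (Σz)²)]
Numerator: 15×6010.21 − 242.2×346.4 = 6255.07
Denominator: √[(68269.8 − 58660.84)(133747.5 − 119992.96)] = √[9608.96 × 13754.54] = 11496.3831
r = 6255.07 / 11496.3831 ≈ 0.544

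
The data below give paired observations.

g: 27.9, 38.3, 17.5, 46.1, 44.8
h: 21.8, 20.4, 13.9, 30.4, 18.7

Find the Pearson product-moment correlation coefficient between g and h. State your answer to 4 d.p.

n = 5, Σg = 174.6, Σh = 105.2, Σg² = 6683.8, Σh² = 2358.46, Σgh = 3871.99
nΣgh − ΣgΣh = 19359.95 − 18367.92 = 992.03
nΣg² − (Σg)² = 33419 − 30485.16 = 2933.84; nΣh² − (Σh)² = 11792.3 − 11067.04 = 725.26
r = 992.03 / √(2933.84 × 725.26) = 992.03 / 1458.6970 ≈ 0.6801

0.6801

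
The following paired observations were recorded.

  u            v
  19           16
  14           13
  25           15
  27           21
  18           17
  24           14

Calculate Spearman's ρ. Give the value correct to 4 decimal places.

0.4857

Rank u: 3, 1, 5, 6, 2, 4
Rank v: 4, 1, 3, 6, 5, 2
d = rank(u) − rank(v): -1, 0, 2, 0, -3, 2; Σd² = 18
ρ = 1 − 6Σd² / [n(n²−1)] = 1 − 6×18 / (6×35) = 1 − 108/210 ≈ 0.4857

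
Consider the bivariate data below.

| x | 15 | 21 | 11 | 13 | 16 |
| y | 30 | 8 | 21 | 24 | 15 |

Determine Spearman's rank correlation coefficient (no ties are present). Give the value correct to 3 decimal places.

Rank x: 3, 5, 1, 2, 4
Rank y: 5, 1, 3, 4, 2
d = rank(x) − rank(y): -2, 4, -2, -2, 2; Σd² = 32
ρ = 1 − 6Σd² / [n(n²−1)] = 1 − 6×32 / (5×24) = 1 − 192/120 ≈ -0.600

-0.600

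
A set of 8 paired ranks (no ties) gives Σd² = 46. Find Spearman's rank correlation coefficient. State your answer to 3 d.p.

0.452

ρ = 1 − 6Σd² / [n(n²−1)] = 1 − 6×46 / (8×63)
  = 1 − 276/504 = 1 − 0.5476 ≈ 0.452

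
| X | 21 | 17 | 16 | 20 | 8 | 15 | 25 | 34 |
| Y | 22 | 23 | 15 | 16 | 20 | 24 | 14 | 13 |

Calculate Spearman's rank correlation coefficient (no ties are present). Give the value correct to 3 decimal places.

-0.619

Rank X: 6, 4, 3, 5, 1, 2, 7, 8
Rank Y: 6, 7, 3, 4, 5, 8, 2, 1
d = rank(X) − rank(Y): 0, -3, 0, 1, -4, -6, 5, 7; Σd² = 136
ρ = 1 − 6Σd² / [n(n²−1)] = 1 − 6×136 / (8×63) = 1 − 816/504 ≈ -0.619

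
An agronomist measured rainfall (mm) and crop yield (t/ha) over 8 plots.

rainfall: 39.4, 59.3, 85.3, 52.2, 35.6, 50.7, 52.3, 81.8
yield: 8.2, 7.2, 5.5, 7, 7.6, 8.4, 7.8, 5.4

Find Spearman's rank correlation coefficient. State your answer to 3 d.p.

Rank rainfall: 2, 6, 8, 4, 1, 3, 5, 7
Rank yield: 7, 4, 2, 3, 5, 8, 6, 1
d = rank(rainfall) − rank(yield): -5, 2, 6, 1, -4, -5, -1, 6; Σd² = 144
ρ = 1 − 6Σd² / [n(n²−1)] = 1 − 6×144 / (8×63) = 1 − 864/504 ≈ -0.714

-0.714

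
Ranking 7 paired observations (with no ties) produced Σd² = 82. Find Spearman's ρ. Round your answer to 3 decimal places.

ρ = 1 − 6Σd² / [n(n²−1)] = 1 − 6×82 / (7×48)
  = 1 − 492/336 = 1 − 1.4643 ≈ -0.464

-0.464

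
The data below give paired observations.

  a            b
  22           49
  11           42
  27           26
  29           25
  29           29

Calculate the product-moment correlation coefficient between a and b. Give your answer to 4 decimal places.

-0.6988

n = 5, Σa = 118, Σb = 171, Σa² = 3016, Σb² = 6307, Σab = 3808
nΣab − ΣaΣb = 19040 − 20178 = -1138
nΣa² − (Σa)² = 15080 − 13924 = 1156; nΣb² − (Σb)² = 31535 − 29241 = 2294
r = -1138 / √(1156 × 2294) = -1138 / 1628.4545 ≈ -0.6988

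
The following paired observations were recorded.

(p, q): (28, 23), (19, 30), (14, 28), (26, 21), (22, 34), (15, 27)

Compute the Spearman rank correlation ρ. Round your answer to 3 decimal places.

-0.429

Rank p: 6, 3, 1, 5, 4, 2
Rank q: 2, 5, 4, 1, 6, 3
d = rank(p) − rank(q): 4, -2, -3, 4, -2, -1; Σd² = 50
ρ = 1 − 6Σd² / [n(n²−1)] = 1 − 6×50 / (6×35) = 1 − 300/210 ≈ -0.429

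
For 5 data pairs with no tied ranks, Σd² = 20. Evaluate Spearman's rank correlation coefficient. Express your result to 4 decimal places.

ρ = 1 − 6Σd² / [n(n²−1)] = 1 − 6×20 / (5×24)
  = 1 − 120/120 = 1 − 1.00000 ≈ 0.0000

0.0000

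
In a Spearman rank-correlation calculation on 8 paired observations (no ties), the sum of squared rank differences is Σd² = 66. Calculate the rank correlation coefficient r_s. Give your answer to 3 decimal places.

0.214

ρ = 1 − 6Σd² / [n(n²−1)] = 1 − 6×66 / (8×63)
  = 1 − 396/504 = 1 − 0.7857 ≈ 0.214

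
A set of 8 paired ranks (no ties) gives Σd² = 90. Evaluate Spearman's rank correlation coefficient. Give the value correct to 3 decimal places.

ρ = 1 − 6Σd² / [n(n²−1)] = 1 − 6×90 / (8×63)
  = 1 − 540/504 = 1 − 1.0714 ≈ -0.071

-0.071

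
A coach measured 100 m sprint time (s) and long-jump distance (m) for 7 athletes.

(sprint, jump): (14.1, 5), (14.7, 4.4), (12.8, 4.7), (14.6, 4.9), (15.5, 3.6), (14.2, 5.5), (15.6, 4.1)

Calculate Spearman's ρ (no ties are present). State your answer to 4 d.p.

-0.7143

Rank sprint: 2, 5, 1, 4, 6, 3, 7
Rank jump: 6, 3, 4, 5, 1, 7, 2
d = rank(sprint) − rank(jump): -4, 2, -3, -1, 5, -4, 5; Σd² = 96
ρ = 1 − 6Σd² / [n(n²−1)] = 1 − 6×96 / (7×48) = 1 − 576/336 ≈ -0.7143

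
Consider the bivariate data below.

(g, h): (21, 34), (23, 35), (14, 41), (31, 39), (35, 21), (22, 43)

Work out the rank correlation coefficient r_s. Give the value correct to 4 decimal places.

-0.4857

Rank g: 2, 4, 1, 5, 6, 3
Rank h: 2, 3, 5, 4, 1, 6
d = rank(g) − rank(h): 0, 1, -4, 1, 5, -3; Σd² = 52
ρ = 1 − 6Σd² / [n(n²−1)] = 1 − 6×52 / (6×35) = 1 − 312/210 ≈ -0.4857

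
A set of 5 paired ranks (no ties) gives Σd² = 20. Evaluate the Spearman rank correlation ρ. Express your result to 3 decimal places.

0.000

ρ = 1 − 6Σd² / [n(n²−1)] = 1 − 6×20 / (5×24)
  = 1 − 120/120 = 1 − 1.0000 ≈ 0.000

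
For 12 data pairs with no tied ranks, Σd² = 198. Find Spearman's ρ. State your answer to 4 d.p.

0.3077

ρ = 1 − 6Σd² / [n(n²−1)] = 1 − 6×198 / (12×143)
  = 1 − 1188/1716 = 1 − 0.69231 ≈ 0.3077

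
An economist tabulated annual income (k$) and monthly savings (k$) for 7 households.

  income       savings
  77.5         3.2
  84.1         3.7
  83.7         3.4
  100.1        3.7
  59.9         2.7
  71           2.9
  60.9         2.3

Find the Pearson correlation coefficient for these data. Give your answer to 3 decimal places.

0.917

n = 7, Σx = 537.2, Σy = 21.9, Σx² = 42442.58, Σy² = 70.17, Σxy = 1721.82
nΣxy − ΣxΣy = 12052.74 − 11764.68 = 288.06
nΣx² − (Σx)² = 297098.06 − 288583.84 = 8514.22; nΣy² − (Σy)² = 491.19 − 479.61 = 11.58
r = 288.06 / √(8514.22 × 11.58) = 288.06 / 313.9979 ≈ 0.917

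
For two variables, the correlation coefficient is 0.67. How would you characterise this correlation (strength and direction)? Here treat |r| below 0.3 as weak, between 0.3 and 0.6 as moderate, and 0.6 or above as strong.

strong positive

r = 0.67 > 0 so the relationship is positive.
|r| = 0.67, which falls in the strong range.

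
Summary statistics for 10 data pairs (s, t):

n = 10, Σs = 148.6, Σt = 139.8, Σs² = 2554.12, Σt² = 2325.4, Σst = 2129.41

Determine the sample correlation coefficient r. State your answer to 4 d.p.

r = (nΣst − ΣsΣt) / √[(nΣs² − (Σs)²)(nΣt² − (Σt)²)]
Numerator: 10×2129.41 − 148.6×139.8 = 519.82
Denominator: √[(25541.2 − 22081.96)(23254 − 19544.04)] = √[3459.24 × 3709.96] = 3582.4073
r = 519.82 / 3582.4073 ≈ 0.1451

0.1451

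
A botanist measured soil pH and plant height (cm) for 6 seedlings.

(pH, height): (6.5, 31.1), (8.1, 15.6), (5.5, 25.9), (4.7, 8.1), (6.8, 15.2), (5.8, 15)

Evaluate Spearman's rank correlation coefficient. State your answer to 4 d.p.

Rank pH: 4, 6, 2, 1, 5, 3
Rank height: 6, 4, 5, 1, 3, 2
d = rank(pH) − rank(height): -2, 2, -3, 0, 2, 1; Σd² = 22
ρ = 1 − 6Σd² / [n(n²−1)] = 1 − 6×22 / (6×35) = 1 − 132/210 ≈ 0.3714

0.3714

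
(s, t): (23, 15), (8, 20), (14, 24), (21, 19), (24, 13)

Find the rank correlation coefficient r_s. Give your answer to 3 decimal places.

-0.900

Rank s: 4, 1, 2, 3, 5
Rank t: 2, 4, 5, 3, 1
d = rank(s) − rank(t): 2, -3, -3, 0, 4; Σd² = 38
ρ = 1 − 6Σd² / [n(n²−1)] = 1 − 6×38 / (5×24) = 1 − 228/120 ≈ -0.900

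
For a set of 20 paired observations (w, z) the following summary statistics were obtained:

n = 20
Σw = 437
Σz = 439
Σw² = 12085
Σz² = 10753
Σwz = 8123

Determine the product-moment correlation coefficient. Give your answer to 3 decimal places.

-0.873

r = (nΣwz − ΣwΣz) / √[(nΣw² − (Σw)²)(nΣz² − (Σz)²)]
Numerator: 20×8123 − 437×439 = -29383
Denominator: √[(241700 − 190969)(215060 − 192721)] = √[50731 × 22339] = 33664.2215
r = -29383 / 33664.2215 ≈ -0.873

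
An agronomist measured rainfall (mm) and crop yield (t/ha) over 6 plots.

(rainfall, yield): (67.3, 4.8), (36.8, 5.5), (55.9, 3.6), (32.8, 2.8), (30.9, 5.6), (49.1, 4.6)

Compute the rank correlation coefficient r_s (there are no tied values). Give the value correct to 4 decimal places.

-0.2571

Rank rainfall: 6, 3, 5, 2, 1, 4
Rank yield: 4, 5, 2, 1, 6, 3
d = rank(rainfall) − rank(yield): 2, -2, 3, 1, -5, 1; Σd² = 44
ρ = 1 − 6Σd² / [n(n²−1)] = 1 − 6×44 / (6×35) = 1 − 264/210 ≈ -0.2571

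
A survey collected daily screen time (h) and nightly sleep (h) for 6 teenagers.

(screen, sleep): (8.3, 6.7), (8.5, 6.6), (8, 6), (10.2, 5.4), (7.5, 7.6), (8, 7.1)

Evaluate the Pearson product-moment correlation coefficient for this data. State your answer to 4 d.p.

n = 6, Σx = 50.5, Σy = 39.4, Σx² = 429.43, Σy² = 261.78, Σxy = 328.59
nΣxy − ΣxΣy = 1971.54 − 1989.7 = -18.16
nΣx² − (Σx)² = 2576.58 − 2550.25 = 26.33; nΣy² − (Σy)² = 1570.68 − 1552.36 = 18.32
r = -18.16 / √(26.33 × 18.32) = -18.16 / 21.9628 ≈ -0.8269

-0.8269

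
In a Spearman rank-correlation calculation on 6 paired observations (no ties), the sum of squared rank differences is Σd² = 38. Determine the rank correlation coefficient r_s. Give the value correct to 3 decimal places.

-0.086

ρ = 1 − 6Σd² / [n(n²−1)] = 1 − 6×38 / (6×35)
  = 1 − 228/210 = 1 − 1.0857 ≈ -0.086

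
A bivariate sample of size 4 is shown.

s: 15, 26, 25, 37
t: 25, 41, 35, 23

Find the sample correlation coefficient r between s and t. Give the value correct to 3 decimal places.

n = 4, Σs = 103, Σt = 124, Σs² = 2895, Σt² = 4060, Σst = 3167
nΣst − ΣsΣt = 12668 − 12772 = -104
nΣs² − (Σs)² = 11580 − 10609 = 971; nΣt² − (Σt)² = 16240 − 15376 = 864
r = -104 / √(971 × 864) = -104 / 915.9389 ≈ -0.114

-0.114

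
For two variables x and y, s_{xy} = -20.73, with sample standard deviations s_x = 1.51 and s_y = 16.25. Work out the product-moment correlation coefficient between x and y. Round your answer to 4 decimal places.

r = Cov(x,y) / (s_x · s_y) = -20.73 / (1.51 × 16.25)
  = -20.73 / 24.5375 ≈ -0.8448

-0.8448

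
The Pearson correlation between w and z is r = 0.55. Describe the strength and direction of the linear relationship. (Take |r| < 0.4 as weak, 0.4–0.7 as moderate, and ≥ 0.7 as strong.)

moderate positive

r = 0.55 > 0 so the relationship is positive.
|r| = 0.55, which falls in the moderate range.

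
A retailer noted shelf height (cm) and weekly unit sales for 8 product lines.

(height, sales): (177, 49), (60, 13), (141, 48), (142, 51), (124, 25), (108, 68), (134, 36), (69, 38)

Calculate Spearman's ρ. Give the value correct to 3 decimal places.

Rank height: 8, 1, 6, 7, 4, 3, 5, 2
Rank sales: 6, 1, 5, 7, 2, 8, 3, 4
d = rank(height) − rank(sales): 2, 0, 1, 0, 2, -5, 2, -2; Σd² = 42
ρ = 1 − 6Σd² / [n(n²−1)] = 1 − 6×42 / (8×63) = 1 − 252/504 ≈ 0.500

0.500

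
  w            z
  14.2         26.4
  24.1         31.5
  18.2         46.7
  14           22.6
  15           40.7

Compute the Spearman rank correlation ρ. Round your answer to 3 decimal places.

0.700

Rank w: 2, 5, 4, 1, 3
Rank z: 2, 3, 5, 1, 4
d = rank(w) − rank(z): 0, 2, -1, 0, -1; Σd² = 6
ρ = 1 − 6Σd² / [n(n²−1)] = 1 − 6×6 / (5×24) = 1 − 36/120 ≈ 0.700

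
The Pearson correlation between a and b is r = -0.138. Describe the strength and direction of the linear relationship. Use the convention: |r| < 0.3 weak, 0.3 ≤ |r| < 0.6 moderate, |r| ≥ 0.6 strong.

weak negative

r = -0.138 < 0 so the relationship is negative.
|r| = 0.138, which falls in the weak range.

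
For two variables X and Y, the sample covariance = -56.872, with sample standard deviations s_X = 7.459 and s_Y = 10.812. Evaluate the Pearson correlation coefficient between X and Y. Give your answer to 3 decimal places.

-0.705

r = Cov(X,Y) / (s_X · s_Y) = -56.872 / (7.459 × 10.812)
  = -56.872 / 80.6467 ≈ -0.705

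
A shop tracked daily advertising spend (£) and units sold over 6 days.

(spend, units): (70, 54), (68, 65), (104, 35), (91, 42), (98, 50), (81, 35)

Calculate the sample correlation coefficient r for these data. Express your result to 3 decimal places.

-0.667

n = 6, Σx = 512, Σy = 281, Σx² = 44786, Σy² = 13855, Σxy = 23397
nΣxy − ΣxΣy = 140382 − 143872 = -3490
nΣx² − (Σx)² = 268716 − 262144 = 6572; nΣy² − (Σy)² = 83130 − 78961 = 4169
r = -3490 / √(6572 × 4169) = -3490 / 5234.3737 ≈ -0.667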